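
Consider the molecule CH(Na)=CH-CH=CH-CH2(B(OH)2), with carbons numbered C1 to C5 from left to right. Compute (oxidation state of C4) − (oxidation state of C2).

0

C4: 3C, 1H → 0 − 1 = -1
C2: 3C, 1H → 0 − 1 = -1
Difference: -1 − (-1) = 0.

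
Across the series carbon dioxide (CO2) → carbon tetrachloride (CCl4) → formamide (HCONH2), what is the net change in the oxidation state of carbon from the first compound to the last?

-2

Carbon oxidation states along the series — carbon dioxide: +4, carbon tetrachloride: +4, formamide: +2.
Net change = +2 − (+4) = -2.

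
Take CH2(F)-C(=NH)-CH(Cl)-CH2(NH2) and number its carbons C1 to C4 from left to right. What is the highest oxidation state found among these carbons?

Count +1 for every bond to an atom more electronegative than carbon and −1 for every bond to one less electronegative; C–C bonds are 0. Tallying each carbon:
C1: 1C, 2H, 1F → 0 − 2 + 1 = -1
C2: 2C, 2N → 0 + 2 = +2
C3: 2C, 1H, 1Cl → 0 − 1 + 1 = 0
C4: 1C, 2H, 1N → 0 − 2 + 1 = -1
The highest value is +2.

+2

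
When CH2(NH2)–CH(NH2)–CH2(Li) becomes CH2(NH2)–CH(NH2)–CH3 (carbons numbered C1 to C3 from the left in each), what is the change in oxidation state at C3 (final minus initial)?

0

Before: C3 has 1 bond to C, 2 bonds to H, 1 bond to Li → oxidation state -3.
After: C3 has 1 bond to C, 3 bonds to H → oxidation state -3.
Δ = -3 − (-3) = 0, so no net redox change at C3.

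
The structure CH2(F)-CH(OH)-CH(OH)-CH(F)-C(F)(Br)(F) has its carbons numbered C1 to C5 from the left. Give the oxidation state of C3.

0

C3 has one bond to C (0), one bond to C (0), one bond to O (+1), one bond to H (-1).
Oxidation state = 0 + 0 + 1 − 1 = 0.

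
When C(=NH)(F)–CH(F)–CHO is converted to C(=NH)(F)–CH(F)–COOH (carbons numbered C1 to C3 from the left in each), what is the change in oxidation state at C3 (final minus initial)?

+2

Before: C3 has 1 bond to C, 1 bond to H, 2 bonds to O → oxidation state +1.
After: C3 has 1 bond to C, 3 bonds to O → oxidation state +3.
Δ = +3 − (+1) = +2, so this is an oxidation at C3.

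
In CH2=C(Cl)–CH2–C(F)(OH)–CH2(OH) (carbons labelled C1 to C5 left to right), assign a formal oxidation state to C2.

+1

C2 has a double bond to C (2×0 = 0), one bond to C (0), one bond to Cl (+1).
Oxidation state = 0 + 0 + 1 = +1.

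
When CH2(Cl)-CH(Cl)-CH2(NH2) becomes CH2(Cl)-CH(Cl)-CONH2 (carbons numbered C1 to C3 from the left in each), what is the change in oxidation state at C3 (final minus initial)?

Before: C3 has 1 bond to C, 2 bonds to H, 1 bond to N → oxidation state -1.
After: C3 has 1 bond to C, 2 bonds to O, 1 bond to N → oxidation state +3.
Δ = +3 − (-1) = +4, so this is an oxidation at C3.

+4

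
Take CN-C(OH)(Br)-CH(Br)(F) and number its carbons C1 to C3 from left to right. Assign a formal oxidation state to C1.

C1 has one bond to C (0), a triple bond to N (3×+1 = +3).
Oxidation state = 0 + 3 = +3.

+3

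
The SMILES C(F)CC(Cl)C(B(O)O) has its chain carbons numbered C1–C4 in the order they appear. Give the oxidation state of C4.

Count +1 for every bond to an atom more electronegative than carbon and −1 for every bond to one less electronegative; C–C bonds are 0.
C4 has one bond to C (0), one bond to B (-1), one bond to H (-1), one bond to H (-1).
Oxidation state = 0 − 1 − 1 − 1 = -3.

-3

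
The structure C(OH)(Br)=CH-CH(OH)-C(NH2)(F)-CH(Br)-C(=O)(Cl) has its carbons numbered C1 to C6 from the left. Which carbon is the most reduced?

Tallying each carbon's bonds:
C1: 2C, 1O, 1Br → 0 + 1 + 1 = +2
C2: 3C, 1H → 0 − 1 = -1
C3: 2C, 1H, 1O → 0 − 1 + 1 = 0
C4: 2C, 1N, 1F → 0 + 1 + 1 = +2
C5: 2C, 1H, 1Br → 0 − 1 + 1 = 0
C6: 1C, 2O, 1Cl → 0 + 2 + 1 = +3
The most reduced carbon is C2 at -1.

C2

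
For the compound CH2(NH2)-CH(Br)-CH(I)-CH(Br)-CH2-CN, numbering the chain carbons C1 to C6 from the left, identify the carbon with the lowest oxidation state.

C5

Tallying each carbon's bonds:
C1: 1C, 2H, 1N → 0 − 2 + 1 = -1
C2: 2C, 1H, 1Br → 0 − 1 + 1 = 0
C3: 2C, 1H, 1I → 0 − 1 + 1 = 0
C4: 2C, 1H, 1Br → 0 − 1 + 1 = 0
C5: 2C, 2H → 0 − 2 = -2
C6: 1C, 3N → 0 + 3 = +3
The most reduced carbon is C5 at -2.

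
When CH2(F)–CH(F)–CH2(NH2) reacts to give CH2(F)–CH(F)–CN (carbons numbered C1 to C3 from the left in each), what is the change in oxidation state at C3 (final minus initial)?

Before: C3 has 1 bond to C, 2 bonds to H, 1 bond to N → oxidation state -1.
After: C3 has 1 bond to C, 3 bonds to N → oxidation state +3.
Δ = +3 − (-1) = +4, so this is an oxidation at C3.

+4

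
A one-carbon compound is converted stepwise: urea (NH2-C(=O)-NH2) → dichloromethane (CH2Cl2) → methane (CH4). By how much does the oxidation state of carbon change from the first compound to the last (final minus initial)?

Carbon oxidation states along the series — urea: +4, dichloromethane: 0, methane: -4.
Net change = -4 − (+4) = -8.

-8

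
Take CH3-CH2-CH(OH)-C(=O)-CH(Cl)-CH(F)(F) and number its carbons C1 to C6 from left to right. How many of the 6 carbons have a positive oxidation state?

2

Each bond to a more electronegative atom (O, N, halogen) counts +1, each bond to a less electronegative atom (H, metal, B, Si) counts −1, and each C–C bond counts 0. Tallying each carbon:
C1: 1C, 3H → 0 − 3 = -3
C2: 2C, 2H → 0 − 2 = -2
C3: 2C, 1H, 1O → 0 − 1 + 1 = 0
C4: 2C, 2O → 0 + 2 = +2
C5: 2C, 1H, 1Cl → 0 − 1 + 1 = 0
C6: 1C, 1H, 2F → 0 − 1 + 2 = +1
2 carbons (C4, C6) meet the condition.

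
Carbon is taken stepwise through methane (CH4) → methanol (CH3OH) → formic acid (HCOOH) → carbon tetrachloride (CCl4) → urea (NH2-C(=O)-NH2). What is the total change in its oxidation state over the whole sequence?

Carbon oxidation states along the series — methane: -4, methanol: -2, formic acid: +2, carbon tetrachloride: +4, urea: +4.
Net change = +4 − (-4) = +8.

+8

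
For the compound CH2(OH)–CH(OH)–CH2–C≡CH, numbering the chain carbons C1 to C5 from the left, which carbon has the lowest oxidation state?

Count +1 for every bond to an atom more electronegative than carbon and −1 for every bond to one less electronegative; C–C bonds are 0. Tallying each carbon:
C1: 1C, 2H, 1O → 0 − 2 + 1 = -1
C2: 2C, 1H, 1O → 0 − 1 + 1 = 0
C3: 2C, 2H → 0 − 2 = -2
C4: 4C → 0 = 0
C5: 3C, 1H → 0 − 1 = -1
The most reduced carbon is C3 at -2.

C3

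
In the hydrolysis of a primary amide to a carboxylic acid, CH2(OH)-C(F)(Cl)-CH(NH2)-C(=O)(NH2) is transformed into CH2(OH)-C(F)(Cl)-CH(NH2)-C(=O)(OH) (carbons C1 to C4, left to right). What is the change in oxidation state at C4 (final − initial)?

0

Before: C4 has 1 bond to C, 2 bonds to O, 1 bond to N → oxidation state +3.
After: C4 has 1 bond to C, 3 bonds to O → oxidation state +3.
Δ = +3 − (+3) = 0, so no net redox change at C4.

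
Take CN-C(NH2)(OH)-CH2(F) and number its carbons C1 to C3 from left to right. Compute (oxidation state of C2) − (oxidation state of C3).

C2: 2C, 1O, 1N → 0 + 1 + 1 = +2
C3: 1C, 2H, 1F → 0 − 2 + 1 = -1
Difference: +2 − (-1) = +3.

+3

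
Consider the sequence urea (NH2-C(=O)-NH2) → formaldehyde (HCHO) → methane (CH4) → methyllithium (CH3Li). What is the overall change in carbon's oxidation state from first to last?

Carbon oxidation states along the series — urea: +4, formaldehyde: 0, methane: -4, methyllithium: -4.
Net change = -4 − (+4) = -8.

-8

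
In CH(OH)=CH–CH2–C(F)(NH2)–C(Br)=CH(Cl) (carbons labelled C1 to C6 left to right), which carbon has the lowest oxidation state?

C3

Assign +1 per bond to O/N/halogen, −1 per bond to H or an electropositive element, and 0 per bond to carbon. Tallying each carbon:
C1: 2C, 1H, 1O → 0 − 1 + 1 = 0
C2: 3C, 1H → 0 − 1 = -1
C3: 2C, 2H → 0 − 2 = -2
C4: 2C, 1N, 1F → 0 + 1 + 1 = +2
C5: 3C, 1Br → 0 + 1 = +1
C6: 2C, 1H, 1Cl → 0 − 1 + 1 = 0
The most reduced carbon is C3 at -2.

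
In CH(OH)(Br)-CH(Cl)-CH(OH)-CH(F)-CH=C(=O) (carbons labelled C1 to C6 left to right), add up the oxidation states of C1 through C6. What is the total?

Count +1 for every bond to an atom more electronegative than carbon and −1 for every bond to one less electronegative; C–C bonds are 0. Tallying each carbon:
C1: 1C, 1H, 1O, 1Br → 0 − 1 + 1 + 1 = +1
C2: 2C, 1H, 1Cl → 0 − 1 + 1 = 0
C3: 2C, 1H, 1O → 0 − 1 + 1 = 0
C4: 2C, 1H, 1F → 0 − 1 + 1 = 0
C5: 3C, 1H → 0 − 1 = -1
C6: 2C, 2O → 0 + 2 = +2
Sum = +1 + 0 + 0 + 0 − 1 + 2 = +2.

+2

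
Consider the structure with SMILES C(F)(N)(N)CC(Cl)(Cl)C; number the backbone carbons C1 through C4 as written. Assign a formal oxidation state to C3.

C3 has one bond to C (0), one bond to C (0), one bond to Cl (+1), one bond to Cl (+1).
Oxidation state = 0 + 0 + 1 + 1 = +2.

+2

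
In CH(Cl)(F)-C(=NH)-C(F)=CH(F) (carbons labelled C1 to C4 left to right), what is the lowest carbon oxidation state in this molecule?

Each bond to a more electronegative atom (O, N, halogen) counts +1, each bond to a less electronegative atom (H, metal, B, Si) counts −1, and each C–C bond counts 0. Tallying each carbon:
C1: 1C, 1H, 1F, 1Cl → 0 − 1 + 1 + 1 = +1
C2: 2C, 2N → 0 + 2 = +2
C3: 3C, 1F → 0 + 1 = +1
C4: 2C, 1H, 1F → 0 − 1 + 1 = 0
The lowest value is 0.

0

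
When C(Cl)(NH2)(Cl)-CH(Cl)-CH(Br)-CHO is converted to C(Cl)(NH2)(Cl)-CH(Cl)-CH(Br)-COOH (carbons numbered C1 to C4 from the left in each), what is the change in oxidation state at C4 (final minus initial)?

+2

Before: C4 has 1 bond to C, 1 bond to H, 2 bonds to O → oxidation state +1.
After: C4 has 1 bond to C, 3 bonds to O → oxidation state +3.
Δ = +3 − (+1) = +2, so this is an oxidation at C4.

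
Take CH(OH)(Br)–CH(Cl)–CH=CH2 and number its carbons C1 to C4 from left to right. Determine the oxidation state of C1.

Each bond to a more electronegative atom (O, N, halogen) counts +1, each bond to a less electronegative atom (H, metal, B, Si) counts −1, and each C–C bond counts 0.
C1 has one bond to C (0), one bond to O (+1), one bond to H (-1), one bond to Br (+1).
Oxidation state = 0 + 1 − 1 + 1 = +1.

+1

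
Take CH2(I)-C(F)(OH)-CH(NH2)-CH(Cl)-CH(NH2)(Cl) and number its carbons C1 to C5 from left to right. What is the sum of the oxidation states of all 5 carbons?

+2

Bonds to more-electronegative neighbours contribute +1 each, bonds to H or metals contribute −1 each, and C–C bonds contribute 0. Tallying each carbon:
C1: 1C, 2H, 1I → 0 − 2 + 1 = -1
C2: 2C, 1O, 1F → 0 + 1 + 1 = +2
C3: 2C, 1H, 1N → 0 − 1 + 1 = 0
C4: 2C, 1H, 1Cl → 0 − 1 + 1 = 0
C5: 1C, 1H, 1N, 1Cl → 0 − 1 + 1 + 1 = +1
Sum = -1 + 2 + 0 + 0 + 1 = +2.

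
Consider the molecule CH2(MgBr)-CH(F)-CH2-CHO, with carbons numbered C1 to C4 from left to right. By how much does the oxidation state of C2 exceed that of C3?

+2

C2: 2C, 1H, 1F → 0 − 1 + 1 = 0
C3: 2C, 2H → 0 − 2 = -2
Difference: 0 − (-2) = +2.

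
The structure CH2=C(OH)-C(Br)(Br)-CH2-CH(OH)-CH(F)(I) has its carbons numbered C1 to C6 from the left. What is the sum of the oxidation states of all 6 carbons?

0

Tallying each carbon's bonds:
C1: 2C, 2H → 0 − 2 = -2
C2: 3C, 1O → 0 + 1 = +1
C3: 2C, 2Br → 0 + 2 = +2
C4: 2C, 2H → 0 − 2 = -2
C5: 2C, 1H, 1O → 0 − 1 + 1 = 0
C6: 1C, 1H, 1F, 1I → 0 − 1 + 1 + 1 = +1
Sum = -2 + 1 + 2 − 2 + 0 + 1 = 0.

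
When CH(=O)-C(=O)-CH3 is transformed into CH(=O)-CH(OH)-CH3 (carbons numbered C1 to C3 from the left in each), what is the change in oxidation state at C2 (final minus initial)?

Before: C2 has 2 bonds to C, 2 bonds to O → oxidation state +2.
After: C2 has 2 bonds to C, 1 bond to H, 1 bond to O → oxidation state 0.
Δ = 0 − (+2) = -2, so this is a reduction at C2.

-2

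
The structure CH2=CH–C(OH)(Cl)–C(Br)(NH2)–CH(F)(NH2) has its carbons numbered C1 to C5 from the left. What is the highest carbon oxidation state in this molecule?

Tallying each carbon's bonds:
C1: 2C, 2H → 0 − 2 = -2
C2: 3C, 1H → 0 − 1 = -1
C3: 2C, 1O, 1Cl → 0 + 1 + 1 = +2
C4: 2C, 1N, 1Br → 0 + 1 + 1 = +2
C5: 1C, 1H, 1N, 1F → 0 − 1 + 1 + 1 = +1
The highest value is +2.

+2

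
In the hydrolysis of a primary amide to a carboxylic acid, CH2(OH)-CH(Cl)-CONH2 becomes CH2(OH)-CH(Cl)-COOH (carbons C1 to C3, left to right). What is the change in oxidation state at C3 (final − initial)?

Before: C3 has 1 bond to C, 2 bonds to O, 1 bond to N → oxidation state +3.
After: C3 has 1 bond to C, 3 bonds to O → oxidation state +3.
Δ = +3 − (+3) = 0, so no net redox change at C3.

0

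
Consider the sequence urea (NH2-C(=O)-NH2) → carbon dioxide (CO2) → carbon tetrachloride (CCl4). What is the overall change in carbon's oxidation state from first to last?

0

Carbon oxidation states along the series — urea: +4, carbon dioxide: +4, carbon tetrachloride: +4.
Net change = +4 − (+4) = 0.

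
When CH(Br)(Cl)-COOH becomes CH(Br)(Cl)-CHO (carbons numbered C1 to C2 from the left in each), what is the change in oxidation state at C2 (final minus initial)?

-2

Before: C2 has 1 bond to C, 3 bonds to O → oxidation state +3.
After: C2 has 1 bond to C, 1 bond to H, 2 bonds to O → oxidation state +1.
Δ = +1 − (+3) = -2, so this is a reduction at C2.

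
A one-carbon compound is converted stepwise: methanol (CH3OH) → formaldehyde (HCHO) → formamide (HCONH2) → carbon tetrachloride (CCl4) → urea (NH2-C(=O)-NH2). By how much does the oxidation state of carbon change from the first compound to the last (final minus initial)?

Carbon oxidation states along the series — methanol: -2, formaldehyde: 0, formamide: +2, carbon tetrachloride: +4, urea: +4.
Net change = +4 − (-2) = +6.

+6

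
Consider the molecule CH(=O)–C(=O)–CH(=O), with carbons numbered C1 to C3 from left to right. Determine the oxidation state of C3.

C3 has one bond to C (0), a double bond to O (2×+1 = +2), one bond to H (-1).
Oxidation state = 0 + 2 − 1 = +1.

+1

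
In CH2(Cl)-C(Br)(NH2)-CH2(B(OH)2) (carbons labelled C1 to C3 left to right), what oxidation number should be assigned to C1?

Assign +1 per bond to O/N/halogen, −1 per bond to H or an electropositive element, and 0 per bond to carbon.
C1 has one bond to C (0), one bond to H (-1), one bond to H (-1), one bond to Cl (+1).
Oxidation state = 0 − 1 − 1 + 1 = -1.

-1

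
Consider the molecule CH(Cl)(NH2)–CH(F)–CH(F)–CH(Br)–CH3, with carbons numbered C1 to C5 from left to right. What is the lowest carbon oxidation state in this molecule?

-3

Tallying each carbon's bonds:
C1: 1C, 1H, 1N, 1Cl → 0 − 1 + 1 + 1 = +1
C2: 2C, 1H, 1F → 0 − 1 + 1 = 0
C3: 2C, 1H, 1F → 0 − 1 + 1 = 0
C4: 2C, 1H, 1Br → 0 − 1 + 1 = 0
C5: 1C, 3H → 0 − 3 = -3
The lowest value is -3.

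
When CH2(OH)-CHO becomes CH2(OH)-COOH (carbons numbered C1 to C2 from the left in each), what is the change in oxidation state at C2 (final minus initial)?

+2

Before: C2 has 1 bond to C, 1 bond to H, 2 bonds to O → oxidation state +1.
After: C2 has 1 bond to C, 3 bonds to O → oxidation state +3.
Δ = +3 − (+1) = +2, so this is an oxidation at C2.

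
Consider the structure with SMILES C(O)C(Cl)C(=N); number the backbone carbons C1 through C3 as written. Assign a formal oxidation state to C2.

Count +1 for every bond to an atom more electronegative than carbon and −1 for every bond to one less electronegative; C–C bonds are 0.
C2 has one bond to C (0), one bond to C (0), one bond to Cl (+1), one bond to H (-1).
Oxidation state = 0 + 0 + 1 − 1 = 0.

0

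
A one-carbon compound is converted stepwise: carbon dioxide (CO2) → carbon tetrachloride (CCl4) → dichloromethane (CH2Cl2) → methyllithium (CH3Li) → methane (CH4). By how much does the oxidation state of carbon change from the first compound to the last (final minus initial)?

-8

Carbon oxidation states along the series — carbon dioxide: +4, carbon tetrachloride: +4, dichloromethane: 0, methyllithium: -4, methane: -4.
Net change = -4 − (+4) = -8.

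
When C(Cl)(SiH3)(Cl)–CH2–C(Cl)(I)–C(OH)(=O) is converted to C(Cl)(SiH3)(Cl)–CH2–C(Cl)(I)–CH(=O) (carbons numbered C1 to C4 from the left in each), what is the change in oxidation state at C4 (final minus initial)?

-2

Before: C4 has 1 bond to C, 3 bonds to O → oxidation state +3.
After: C4 has 1 bond to C, 1 bond to H, 2 bonds to O → oxidation state +1.
Δ = +1 − (+3) = -2, so this is a reduction at C4.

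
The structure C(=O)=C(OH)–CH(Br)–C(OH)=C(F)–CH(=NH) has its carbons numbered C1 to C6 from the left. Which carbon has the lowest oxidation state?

C3

Assign +1 per bond to O/N/halogen, −1 per bond to H or an electropositive element, and 0 per bond to carbon. Tallying each carbon:
C1: 2C, 2O → 0 + 2 = +2
C2: 3C, 1O → 0 + 1 = +1
C3: 2C, 1H, 1Br → 0 − 1 + 1 = 0
C4: 3C, 1O → 0 + 1 = +1
C5: 3C, 1F → 0 + 1 = +1
C6: 1C, 1H, 2N → 0 − 1 + 2 = +1
The most reduced carbon is C3 at 0.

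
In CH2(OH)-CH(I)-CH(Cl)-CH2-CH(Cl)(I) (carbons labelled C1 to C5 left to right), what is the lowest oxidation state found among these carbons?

-2

Count +1 for every bond to an atom more electronegative than carbon and −1 for every bond to one less electronegative; C–C bonds are 0. Tallying each carbon:
C1: 1C, 2H, 1O → 0 − 2 + 1 = -1
C2: 2C, 1H, 1I → 0 − 1 + 1 = 0
C3: 2C, 1H, 1Cl → 0 − 1 + 1 = 0
C4: 2C, 2H → 0 − 2 = -2
C5: 1C, 1H, 1Cl, 1I → 0 − 1 + 1 + 1 = +1
The lowest value is -2.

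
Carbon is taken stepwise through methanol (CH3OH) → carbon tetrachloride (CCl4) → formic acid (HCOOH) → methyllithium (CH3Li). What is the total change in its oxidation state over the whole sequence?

-2

Carbon oxidation states along the series — methanol: -2, carbon tetrachloride: +4, formic acid: +2, methyllithium: -4.
Net change = -4 − (-2) = -2.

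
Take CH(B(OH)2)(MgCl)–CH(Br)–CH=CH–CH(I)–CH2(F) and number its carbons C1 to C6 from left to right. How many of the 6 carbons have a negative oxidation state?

4

Assign +1 per bond to O/N/halogen, −1 per bond to H or an electropositive element, and 0 per bond to carbon. Tallying each carbon:
C1: 1C, 1H, 1Mg, 1B → 0 − 1 − 1 − 1 = -3
C2: 2C, 1H, 1Br → 0 − 1 + 1 = 0
C3: 3C, 1H → 0 − 1 = -1
C4: 3C, 1H → 0 − 1 = -1
C5: 2C, 1H, 1I → 0 − 1 + 1 = 0
C6: 1C, 2H, 1F → 0 − 2 + 1 = -1
4 carbons (C1, C3, C4, C6) meet the condition.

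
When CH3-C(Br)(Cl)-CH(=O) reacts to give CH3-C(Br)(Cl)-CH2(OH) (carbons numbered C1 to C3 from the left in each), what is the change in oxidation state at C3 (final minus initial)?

Before: C3 has 1 bond to C, 1 bond to H, 2 bonds to O → oxidation state +1.
After: C3 has 1 bond to C, 2 bonds to H, 1 bond to O → oxidation state -1.
Δ = -1 − (+1) = -2, so this is a reduction at C3.

-2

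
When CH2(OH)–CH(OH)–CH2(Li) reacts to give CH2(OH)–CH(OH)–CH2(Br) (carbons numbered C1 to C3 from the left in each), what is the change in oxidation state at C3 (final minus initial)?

+2

Before: C3 has 1 bond to C, 2 bonds to H, 1 bond to Li → oxidation state -3.
After: C3 has 1 bond to C, 2 bonds to H, 1 bond to Br → oxidation state -1.
Δ = -1 − (-3) = +2, so this is an oxidation at C3.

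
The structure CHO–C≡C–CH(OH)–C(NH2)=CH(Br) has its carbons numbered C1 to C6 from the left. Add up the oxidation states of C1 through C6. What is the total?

+2

Assign +1 per bond to O/N/halogen, −1 per bond to H or an electropositive element, and 0 per bond to carbon. Tallying each carbon:
C1: 1C, 1H, 2O → 0 − 1 + 2 = +1
C2: 4C → 0 = 0
C3: 4C → 0 = 0
C4: 2C, 1H, 1O → 0 − 1 + 1 = 0
C5: 3C, 1N → 0 + 1 = +1
C6: 2C, 1H, 1Br → 0 − 1 + 1 = 0
Sum = +1 + 0 + 0 + 0 + 1 + 0 = +2.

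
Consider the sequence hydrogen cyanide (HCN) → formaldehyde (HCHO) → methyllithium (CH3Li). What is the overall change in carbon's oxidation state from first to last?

-6

Carbon oxidation states along the series — hydrogen cyanide: +2, formaldehyde: 0, methyllithium: -4.
Net change = -4 − (+2) = -6.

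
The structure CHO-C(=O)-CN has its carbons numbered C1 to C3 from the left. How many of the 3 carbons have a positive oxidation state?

Tallying each carbon's bonds:
C1: 1C, 1H, 2O → 0 − 1 + 2 = +1
C2: 2C, 2O → 0 + 2 = +2
C3: 1C, 3N → 0 + 3 = +3
3 carbons (C1, C2, C3) meet the condition.

3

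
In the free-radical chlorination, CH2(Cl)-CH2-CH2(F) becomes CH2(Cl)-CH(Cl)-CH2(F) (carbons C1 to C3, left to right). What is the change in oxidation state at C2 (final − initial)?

Before: C2 has 2 bonds to C, 2 bonds to H → oxidation state -2.
After: C2 has 2 bonds to C, 1 bond to H, 1 bond to Cl → oxidation state 0.
Δ = 0 − (-2) = +2, so this is an oxidation at C2.

+2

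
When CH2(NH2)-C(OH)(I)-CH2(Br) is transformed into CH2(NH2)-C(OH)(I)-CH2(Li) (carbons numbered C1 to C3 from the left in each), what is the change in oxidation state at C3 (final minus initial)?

-2

Before: C3 has 1 bond to C, 2 bonds to H, 1 bond to Br → oxidation state -1.
After: C3 has 1 bond to C, 2 bonds to H, 1 bond to Li → oxidation state -3.
Δ = -3 − (-1) = -2, so this is a reduction at C3.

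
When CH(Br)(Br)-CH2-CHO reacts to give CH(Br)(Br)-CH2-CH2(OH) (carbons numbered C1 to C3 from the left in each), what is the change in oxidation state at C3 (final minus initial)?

-2

Before: C3 has 1 bond to C, 1 bond to H, 2 bonds to O → oxidation state +1.
After: C3 has 1 bond to C, 2 bonds to H, 1 bond to O → oxidation state -1.
Δ = -1 − (+1) = -2, so this is a reduction at C3.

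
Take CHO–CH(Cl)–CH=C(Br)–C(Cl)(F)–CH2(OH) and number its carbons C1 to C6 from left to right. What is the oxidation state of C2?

0

C2 has one bond to C (0), one bond to C (0), one bond to Cl (+1), one bond to H (-1).
Oxidation state = 0 + 0 + 1 − 1 = 0.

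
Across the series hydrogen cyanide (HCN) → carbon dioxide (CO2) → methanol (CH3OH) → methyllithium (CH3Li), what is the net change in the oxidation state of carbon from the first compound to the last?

-6

Carbon oxidation states along the series — hydrogen cyanide: +2, carbon dioxide: +4, methanol: -2, methyllithium: -4.
Net change = -4 − (+2) = -6.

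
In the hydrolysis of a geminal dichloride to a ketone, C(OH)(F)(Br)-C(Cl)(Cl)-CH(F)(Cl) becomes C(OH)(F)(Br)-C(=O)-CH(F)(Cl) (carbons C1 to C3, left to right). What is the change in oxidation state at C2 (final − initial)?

0

Before: C2 has 2 bonds to C, 2 bonds to Cl → oxidation state +2.
After: C2 has 2 bonds to C, 2 bonds to O → oxidation state +2.
Δ = +2 − (+2) = 0, so no net redox change at C2.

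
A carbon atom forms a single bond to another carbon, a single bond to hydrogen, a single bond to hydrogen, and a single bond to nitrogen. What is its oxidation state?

The carbon has one bond to C (0), one bond to H (-1), one bond to N (+1), one bond to H (-1).
Oxidation state = 0 − 1 + 1 − 1 = -1.

-1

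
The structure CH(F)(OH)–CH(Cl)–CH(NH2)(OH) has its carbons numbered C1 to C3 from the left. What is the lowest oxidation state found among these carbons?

Assign +1 per bond to O/N/halogen, −1 per bond to H or an electropositive element, and 0 per bond to carbon. Tallying each carbon:
C1: 1C, 1H, 1O, 1F → 0 − 1 + 1 + 1 = +1
C2: 2C, 1H, 1Cl → 0 − 1 + 1 = 0
C3: 1C, 1H, 1O, 1N → 0 − 1 + 1 + 1 = +1
The lowest value is 0.

0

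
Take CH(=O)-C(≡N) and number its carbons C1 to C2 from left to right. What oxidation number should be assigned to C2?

+3

Each bond to a more electronegative atom (O, N, halogen) counts +1, each bond to a less electronegative atom (H, metal, B, Si) counts −1, and each C–C bond counts 0.
C2 has one bond to C (0), a triple bond to N (3×+1 = +3).
Oxidation state = 0 + 3 = +3.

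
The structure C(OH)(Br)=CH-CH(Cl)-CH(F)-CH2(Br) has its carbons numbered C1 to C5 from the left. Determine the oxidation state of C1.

Each bond to a more electronegative atom (O, N, halogen) counts +1, each bond to a less electronegative atom (H, metal, B, Si) counts −1, and each C–C bond counts 0.
C1 has a double bond to C (2×0 = 0), one bond to O (+1), one bond to Br (+1).
Oxidation state = 0 + 1 + 1 = +2.

+2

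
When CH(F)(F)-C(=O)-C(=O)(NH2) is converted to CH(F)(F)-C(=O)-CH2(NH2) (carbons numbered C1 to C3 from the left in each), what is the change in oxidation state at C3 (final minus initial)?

-4

Before: C3 has 1 bond to C, 2 bonds to O, 1 bond to N → oxidation state +3.
After: C3 has 1 bond to C, 2 bonds to H, 1 bond to N → oxidation state -1.
Δ = -1 − (+3) = -4, so this is a reduction at C3.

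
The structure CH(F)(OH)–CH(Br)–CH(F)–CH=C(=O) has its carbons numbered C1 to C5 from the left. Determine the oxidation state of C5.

+2

Count +1 for every bond to an atom more electronegative than carbon and −1 for every bond to one less electronegative; C–C bonds are 0.
C5 has a double bond to C (2×0 = 0), a double bond to O (2×+1 = +2).
Oxidation state = 0 + 2 = +2.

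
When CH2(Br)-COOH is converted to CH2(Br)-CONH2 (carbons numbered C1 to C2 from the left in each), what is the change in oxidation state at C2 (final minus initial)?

Before: C2 has 1 bond to C, 3 bonds to O → oxidation state +3.
After: C2 has 1 bond to C, 2 bonds to O, 1 bond to N → oxidation state +3.
Δ = +3 − (+3) = 0, so no net redox change at C2.

0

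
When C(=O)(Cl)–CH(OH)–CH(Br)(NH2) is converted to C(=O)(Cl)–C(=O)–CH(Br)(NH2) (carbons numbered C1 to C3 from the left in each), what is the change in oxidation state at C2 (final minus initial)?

+2

Before: C2 has 2 bonds to C, 1 bond to H, 1 bond to O → oxidation state 0.
After: C2 has 2 bonds to C, 2 bonds to O → oxidation state +2.
Δ = +2 − (0) = +2, so this is an oxidation at C2.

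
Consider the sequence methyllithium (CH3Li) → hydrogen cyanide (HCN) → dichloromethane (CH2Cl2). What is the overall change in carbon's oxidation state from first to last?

Carbon oxidation states along the series — methyllithium: -4, hydrogen cyanide: +2, dichloromethane: 0.
Net change = 0 − (-4) = +4.

+4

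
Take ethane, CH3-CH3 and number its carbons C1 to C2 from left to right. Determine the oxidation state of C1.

-3

Assign +1 per bond to O/N/halogen, −1 per bond to H or an electropositive element, and 0 per bond to carbon.
C1 has one bond to H (-1), one bond to H (-1), one bond to H (-1), one bond to C (0).
Oxidation state = -1 − 1 − 1 + 0 = -3.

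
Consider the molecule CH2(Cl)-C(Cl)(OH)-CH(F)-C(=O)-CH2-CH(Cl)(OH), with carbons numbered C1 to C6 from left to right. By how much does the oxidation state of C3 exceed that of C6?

C3: 2C, 1H, 1F → 0 − 1 + 1 = 0
C6: 1C, 1H, 1O, 1Cl → 0 − 1 + 1 + 1 = +1
Difference: 0 − (+1) = -1.

-1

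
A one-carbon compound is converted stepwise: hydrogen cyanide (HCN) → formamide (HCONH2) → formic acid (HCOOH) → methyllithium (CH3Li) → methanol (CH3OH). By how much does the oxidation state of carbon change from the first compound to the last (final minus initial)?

-4

Carbon oxidation states along the series — hydrogen cyanide: +2, formamide: +2, formic acid: +2, methyllithium: -4, methanol: -2.
Net change = -2 − (+2) = -4.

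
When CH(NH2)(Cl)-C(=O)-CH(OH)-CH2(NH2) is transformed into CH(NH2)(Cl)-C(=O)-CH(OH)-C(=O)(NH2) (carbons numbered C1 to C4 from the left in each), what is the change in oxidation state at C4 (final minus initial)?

Before: C4 has 1 bond to C, 2 bonds to H, 1 bond to N → oxidation state -1.
After: C4 has 1 bond to C, 2 bonds to O, 1 bond to N → oxidation state +3.
Δ = +3 − (-1) = +4, so this is an oxidation at C4.

+4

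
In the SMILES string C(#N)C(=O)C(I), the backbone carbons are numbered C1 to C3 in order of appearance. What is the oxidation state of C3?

-1

Assign +1 per bond to O/N/halogen, −1 per bond to H or an electropositive element, and 0 per bond to carbon.
C3 has one bond to C (0), one bond to H (-1), one bond to H (-1), one bond to I (+1).
Oxidation state = 0 − 1 − 1 + 1 = -1.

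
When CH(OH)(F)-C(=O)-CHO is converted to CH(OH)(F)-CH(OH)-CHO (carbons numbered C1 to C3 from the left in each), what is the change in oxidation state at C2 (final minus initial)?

-2

Before: C2 has 2 bonds to C, 2 bonds to O → oxidation state +2.
After: C2 has 2 bonds to C, 1 bond to H, 1 bond to O → oxidation state 0.
Δ = 0 − (+2) = -2, so this is a reduction at C2.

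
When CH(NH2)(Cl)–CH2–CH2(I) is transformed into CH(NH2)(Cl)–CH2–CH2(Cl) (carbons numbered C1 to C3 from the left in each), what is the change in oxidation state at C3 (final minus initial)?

Before: C3 has 1 bond to C, 2 bonds to H, 1 bond to I → oxidation state -1.
After: C3 has 1 bond to C, 2 bonds to H, 1 bond to Cl → oxidation state -1.
Δ = -1 − (-1) = 0, so no net redox change at C3.

0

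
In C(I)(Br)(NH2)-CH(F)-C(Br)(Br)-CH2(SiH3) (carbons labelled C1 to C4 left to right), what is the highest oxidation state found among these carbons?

Assign +1 per bond to O/N/halogen, −1 per bond to H or an electropositive element, and 0 per bond to carbon. Tallying each carbon:
C1: 1C, 1N, 1Br, 1I → 0 + 1 + 1 + 1 = +3
C2: 2C, 1H, 1F → 0 − 1 + 1 = 0
C3: 2C, 2Br → 0 + 2 = +2
C4: 1C, 2H, 1Si → 0 − 2 − 1 = -3
The highest value is +3.

+3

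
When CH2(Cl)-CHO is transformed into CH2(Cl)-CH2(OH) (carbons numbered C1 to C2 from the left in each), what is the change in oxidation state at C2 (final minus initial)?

Before: C2 has 1 bond to C, 1 bond to H, 2 bonds to O → oxidation state +1.
After: C2 has 1 bond to C, 2 bonds to H, 1 bond to O → oxidation state -1.
Δ = -1 − (+1) = -2, so this is a reduction at C2.

-2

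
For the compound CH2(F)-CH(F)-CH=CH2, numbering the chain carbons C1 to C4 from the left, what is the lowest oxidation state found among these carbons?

-2

Tallying each carbon's bonds:
C1: 1C, 2H, 1F → 0 − 2 + 1 = -1
C2: 2C, 1H, 1F → 0 − 1 + 1 = 0
C3: 3C, 1H → 0 − 1 = -1
C4: 2C, 2H → 0 − 2 = -2
The lowest value is -2.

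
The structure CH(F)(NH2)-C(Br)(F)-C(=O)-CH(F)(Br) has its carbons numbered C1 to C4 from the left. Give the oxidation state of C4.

+1

Bonds to more-electronegative neighbours contribute +1 each, bonds to H or metals contribute −1 each, and C–C bonds contribute 0.
C4 has one bond to C (0), one bond to F (+1), one bond to H (-1), one bond to Br (+1).
Oxidation state = 0 + 1 − 1 + 1 = +1.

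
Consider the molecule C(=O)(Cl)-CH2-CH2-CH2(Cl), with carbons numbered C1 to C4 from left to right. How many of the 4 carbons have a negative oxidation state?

3

Count +1 for every bond to an atom more electronegative than carbon and −1 for every bond to one less electronegative; C–C bonds are 0. Tallying each carbon:
C1: 1C, 2O, 1Cl → 0 + 2 + 1 = +3
C2: 2C, 2H → 0 − 2 = -2
C3: 2C, 2H → 0 − 2 = -2
C4: 1C, 2H, 1Cl → 0 − 2 + 1 = -1
3 carbons (C2, C3, C4) meet the condition.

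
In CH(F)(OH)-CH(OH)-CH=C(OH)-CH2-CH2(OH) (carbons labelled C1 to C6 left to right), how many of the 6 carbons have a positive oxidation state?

2

Tallying each carbon's bonds:
C1: 1C, 1H, 1O, 1F → 0 − 1 + 1 + 1 = +1
C2: 2C, 1H, 1O → 0 − 1 + 1 = 0
C3: 3C, 1H → 0 − 1 = -1
C4: 3C, 1O → 0 + 1 = +1
C5: 2C, 2H → 0 − 2 = -2
C6: 1C, 2H, 1O → 0 − 2 + 1 = -1
2 carbons (C1, C4) meet the condition.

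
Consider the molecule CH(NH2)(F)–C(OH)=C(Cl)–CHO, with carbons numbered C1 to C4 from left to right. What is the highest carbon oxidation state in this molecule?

Bonds to more-electronegative neighbours contribute +1 each, bonds to H or metals contribute −1 each, and C–C bonds contribute 0. Tallying each carbon:
C1: 1C, 1H, 1N, 1F → 0 − 1 + 1 + 1 = +1
C2: 3C, 1O → 0 + 1 = +1
C3: 3C, 1Cl → 0 + 1 = +1
C4: 1C, 1H, 2O → 0 − 1 + 2 = +1
The highest value is +1.

+1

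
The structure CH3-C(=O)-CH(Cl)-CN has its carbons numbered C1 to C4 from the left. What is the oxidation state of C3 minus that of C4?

C3: 2C, 1H, 1Cl → 0 − 1 + 1 = 0
C4: 1C, 3N → 0 + 3 = +3
Difference: 0 − (+3) = -3.

-3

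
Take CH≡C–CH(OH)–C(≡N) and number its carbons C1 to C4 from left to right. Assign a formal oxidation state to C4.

Count +1 for every bond to an atom more electronegative than carbon and −1 for every bond to one less electronegative; C–C bonds are 0.
C4 has one bond to C (0), a triple bond to N (3×+1 = +3).
Oxidation state = 0 + 3 = +3.

+3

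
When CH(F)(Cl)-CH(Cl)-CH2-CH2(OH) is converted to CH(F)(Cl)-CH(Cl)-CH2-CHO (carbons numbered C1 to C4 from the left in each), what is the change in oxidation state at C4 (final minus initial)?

+2

Before: C4 has 1 bond to C, 2 bonds to H, 1 bond to O → oxidation state -1.
After: C4 has 1 bond to C, 1 bond to H, 2 bonds to O → oxidation state +1.
Δ = +1 − (-1) = +2, so this is an oxidation at C4.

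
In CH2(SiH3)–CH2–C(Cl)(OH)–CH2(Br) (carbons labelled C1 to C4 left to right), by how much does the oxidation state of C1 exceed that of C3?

-5

C1: 1C, 2H, 1Si → 0 − 2 − 1 = -3
C3: 2C, 1O, 1Cl → 0 + 1 + 1 = +2
Difference: -3 − (+2) = -5.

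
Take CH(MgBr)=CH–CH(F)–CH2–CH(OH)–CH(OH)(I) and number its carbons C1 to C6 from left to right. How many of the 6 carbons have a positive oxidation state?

Tallying each carbon's bonds:
C1: 2C, 1H, 1Mg → 0 − 1 − 1 = -2
C2: 3C, 1H → 0 − 1 = -1
C3: 2C, 1H, 1F → 0 − 1 + 1 = 0
C4: 2C, 2H → 0 − 2 = -2
C5: 2C, 1H, 1O → 0 − 1 + 1 = 0
C6: 1C, 1H, 1O, 1I → 0 − 1 + 1 + 1 = +1
1 carbon (C6) meets the condition.

1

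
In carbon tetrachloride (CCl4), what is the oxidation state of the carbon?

+4

The carbon has one bond to Cl (+1), one bond to Cl (+1), one bond to Cl (+1), one bond to Cl (+1).
Oxidation state = +1 + 1 + 1 + 1 = +4.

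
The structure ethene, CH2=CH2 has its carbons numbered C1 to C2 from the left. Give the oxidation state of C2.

Assign +1 per bond to O/N/halogen, −1 per bond to H or an electropositive element, and 0 per bond to carbon.
C2 has one bond to H (-1), one bond to H (-1), a double bond to C (2×0 = 0).
Oxidation state = -1 − 1 + 0 = -2.

-2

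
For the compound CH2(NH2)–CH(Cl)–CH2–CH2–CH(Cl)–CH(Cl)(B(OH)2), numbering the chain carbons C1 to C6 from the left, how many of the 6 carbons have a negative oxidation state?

4

Tallying each carbon's bonds:
C1: 1C, 2H, 1N → 0 − 2 + 1 = -1
C2: 2C, 1H, 1Cl → 0 − 1 + 1 = 0
C3: 2C, 2H → 0 − 2 = -2
C4: 2C, 2H → 0 − 2 = -2
C5: 2C, 1H, 1Cl → 0 − 1 + 1 = 0
C6: 1C, 1H, 1Cl, 1B → 0 − 1 + 1 − 1 = -1
4 carbons (C1, C3, C4, C6) meet the condition.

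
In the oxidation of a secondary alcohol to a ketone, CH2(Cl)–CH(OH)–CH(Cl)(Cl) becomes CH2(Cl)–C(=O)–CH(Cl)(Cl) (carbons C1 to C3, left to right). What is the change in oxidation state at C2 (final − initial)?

+2

Before: C2 has 2 bonds to C, 1 bond to H, 1 bond to O → oxidation state 0.
After: C2 has 2 bonds to C, 2 bonds to O → oxidation state +2.
Δ = +2 − (0) = +2, so this is an oxidation at C2.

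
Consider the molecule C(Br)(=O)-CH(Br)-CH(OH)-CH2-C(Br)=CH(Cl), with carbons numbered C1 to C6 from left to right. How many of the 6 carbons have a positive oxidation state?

Bonds to more-electronegative neighbours contribute +1 each, bonds to H or metals contribute −1 each, and C–C bonds contribute 0. Tallying each carbon:
C1: 1C, 2O, 1Br → 0 + 2 + 1 = +3
C2: 2C, 1H, 1Br → 0 − 1 + 1 = 0
C3: 2C, 1H, 1O → 0 − 1 + 1 = 0
C4: 2C, 2H → 0 − 2 = -2
C5: 3C, 1Br → 0 + 1 = +1
C6: 2C, 1H, 1Cl → 0 − 1 + 1 = 0
2 carbons (C1, C5) meet the condition.

2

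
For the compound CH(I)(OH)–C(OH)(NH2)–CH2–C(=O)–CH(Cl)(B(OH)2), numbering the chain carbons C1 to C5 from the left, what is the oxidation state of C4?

+2

Count +1 for every bond to an atom more electronegative than carbon and −1 for every bond to one less electronegative; C–C bonds are 0.
C4 has one bond to C (0), one bond to C (0), a double bond to O (2×+1 = +2).
Oxidation state = 0 + 0 + 2 = +2.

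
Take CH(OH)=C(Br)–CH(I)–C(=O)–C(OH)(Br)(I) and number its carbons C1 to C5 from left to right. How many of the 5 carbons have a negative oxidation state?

Tallying each carbon's bonds:
C1: 2C, 1H, 1O → 0 − 1 + 1 = 0
C2: 3C, 1Br → 0 + 1 = +1
C3: 2C, 1H, 1I → 0 − 1 + 1 = 0
C4: 2C, 2O → 0 + 2 = +2
C5: 1C, 1O, 1Br, 1I → 0 + 1 + 1 + 1 = +3
0 carbons meet the condition.

0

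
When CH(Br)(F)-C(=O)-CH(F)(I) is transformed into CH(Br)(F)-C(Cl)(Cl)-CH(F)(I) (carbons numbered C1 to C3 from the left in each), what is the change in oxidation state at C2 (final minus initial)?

Before: C2 has 2 bonds to C, 2 bonds to O → oxidation state +2.
After: C2 has 2 bonds to C, 2 bonds to Cl → oxidation state +2.
Δ = +2 − (+2) = 0, so no net redox change at C2.

0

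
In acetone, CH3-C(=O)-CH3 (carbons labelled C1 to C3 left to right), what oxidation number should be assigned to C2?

+2

Assign +1 per bond to O/N/halogen, −1 per bond to H or an electropositive element, and 0 per bond to carbon.
C2 has a double bond to O (2×+1 = +2), one bond to C (0), one bond to C (0).
Oxidation state = +2 + 0 + 0 = +2.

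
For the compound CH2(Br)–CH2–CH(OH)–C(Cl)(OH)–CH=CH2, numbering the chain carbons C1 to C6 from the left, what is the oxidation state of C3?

Bonds to more-electronegative neighbours contribute +1 each, bonds to H or metals contribute −1 each, and C–C bonds contribute 0.
C3 has one bond to C (0), one bond to C (0), one bond to O (+1), one bond to H (-1).
Oxidation state = 0 + 0 + 1 − 1 = 0.

0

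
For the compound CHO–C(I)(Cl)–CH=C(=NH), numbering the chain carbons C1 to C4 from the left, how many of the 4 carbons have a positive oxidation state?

3

Bonds to more-electronegative neighbours contribute +1 each, bonds to H or metals contribute −1 each, and C–C bonds contribute 0. Tallying each carbon:
C1: 1C, 1H, 2O → 0 − 1 + 2 = +1
C2: 2C, 1Cl, 1I → 0 + 1 + 1 = +2
C3: 3C, 1H → 0 − 1 = -1
C4: 2C, 2N → 0 + 2 = +2
3 carbons (C1, C2, C4) meet the condition.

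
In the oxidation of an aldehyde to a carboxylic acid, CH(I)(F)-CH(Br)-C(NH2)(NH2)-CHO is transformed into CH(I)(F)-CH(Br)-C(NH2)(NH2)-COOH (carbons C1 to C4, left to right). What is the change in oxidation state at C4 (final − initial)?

+2

Before: C4 has 1 bond to C, 1 bond to H, 2 bonds to O → oxidation state +1.
After: C4 has 1 bond to C, 3 bonds to O → oxidation state +3.
Δ = +3 − (+1) = +2, so this is an oxidation at C4.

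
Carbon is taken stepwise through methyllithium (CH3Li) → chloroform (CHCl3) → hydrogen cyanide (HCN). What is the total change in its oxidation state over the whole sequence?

+6

Carbon oxidation states along the series — methyllithium: -4, chloroform: +2, hydrogen cyanide: +2.
Net change = +2 − (-4) = +6.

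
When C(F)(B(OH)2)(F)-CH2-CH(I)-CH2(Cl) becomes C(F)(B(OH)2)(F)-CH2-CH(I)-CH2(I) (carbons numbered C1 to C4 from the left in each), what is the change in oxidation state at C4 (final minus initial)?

Before: C4 has 1 bond to C, 2 bonds to H, 1 bond to Cl → oxidation state -1.
After: C4 has 1 bond to C, 2 bonds to H, 1 bond to I → oxidation state -1.
Δ = -1 − (-1) = 0, so no net redox change at C4.

0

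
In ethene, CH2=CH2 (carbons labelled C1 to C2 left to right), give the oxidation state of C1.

-2

Bonds to more-electronegative neighbours contribute +1 each, bonds to H or metals contribute −1 each, and C–C bonds contribute 0.
C1 has one bond to H (-1), one bond to H (-1), a double bond to C (2×0 = 0).
Oxidation state = -1 − 1 + 0 = -2.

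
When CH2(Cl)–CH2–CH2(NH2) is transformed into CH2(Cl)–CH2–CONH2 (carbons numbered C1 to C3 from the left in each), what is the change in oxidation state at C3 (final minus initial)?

Before: C3 has 1 bond to C, 2 bonds to H, 1 bond to N → oxidation state -1.
After: C3 has 1 bond to C, 2 bonds to O, 1 bond to N → oxidation state +3.
Δ = +3 − (-1) = +4, so this is an oxidation at C3.

+4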